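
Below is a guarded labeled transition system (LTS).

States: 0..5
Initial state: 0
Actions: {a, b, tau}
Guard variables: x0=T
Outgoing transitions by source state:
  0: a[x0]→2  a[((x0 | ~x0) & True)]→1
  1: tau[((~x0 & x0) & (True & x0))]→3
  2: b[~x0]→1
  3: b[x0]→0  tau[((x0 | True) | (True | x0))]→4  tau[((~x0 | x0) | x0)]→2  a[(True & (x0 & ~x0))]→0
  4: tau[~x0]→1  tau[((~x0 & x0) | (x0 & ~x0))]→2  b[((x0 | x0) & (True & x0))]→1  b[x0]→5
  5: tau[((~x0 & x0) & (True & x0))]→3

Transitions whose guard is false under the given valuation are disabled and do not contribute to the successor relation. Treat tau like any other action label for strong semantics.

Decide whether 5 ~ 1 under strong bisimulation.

Compute ~ classes (split until stable):
  round 0: {{0,1,2,3,4,5}}
  round 1: {{0},{1,2,5},{3},{4}}
4 equivalence class(es) (converged in 2)
class of 5: {1,2,5}; class of 1: {1,2,5}

Answer: BISIMILAR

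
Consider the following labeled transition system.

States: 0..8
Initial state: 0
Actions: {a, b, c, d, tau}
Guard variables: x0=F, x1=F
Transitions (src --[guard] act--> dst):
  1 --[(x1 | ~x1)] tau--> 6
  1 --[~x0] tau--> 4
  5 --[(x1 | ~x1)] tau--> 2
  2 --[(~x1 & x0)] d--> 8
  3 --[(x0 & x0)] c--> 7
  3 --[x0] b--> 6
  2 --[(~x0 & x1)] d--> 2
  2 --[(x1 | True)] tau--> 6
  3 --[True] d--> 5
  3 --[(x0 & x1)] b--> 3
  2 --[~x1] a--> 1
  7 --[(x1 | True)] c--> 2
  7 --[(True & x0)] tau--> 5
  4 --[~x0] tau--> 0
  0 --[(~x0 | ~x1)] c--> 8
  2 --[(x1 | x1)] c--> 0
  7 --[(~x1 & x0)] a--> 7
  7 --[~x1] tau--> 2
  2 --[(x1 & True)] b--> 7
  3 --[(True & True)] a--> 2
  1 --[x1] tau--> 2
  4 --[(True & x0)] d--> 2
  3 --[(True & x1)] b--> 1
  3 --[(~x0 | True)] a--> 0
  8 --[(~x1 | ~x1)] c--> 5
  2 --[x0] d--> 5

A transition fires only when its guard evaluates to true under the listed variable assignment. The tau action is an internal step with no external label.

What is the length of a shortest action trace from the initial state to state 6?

Answer: 4

Trace:
Layered search for 6:
  L0 = {0}
  L1 = {8}
  L2 = {5}
  L3 = {2}
  L4 = {1,6}
6 enters at depth 4; path c·c·tau·tau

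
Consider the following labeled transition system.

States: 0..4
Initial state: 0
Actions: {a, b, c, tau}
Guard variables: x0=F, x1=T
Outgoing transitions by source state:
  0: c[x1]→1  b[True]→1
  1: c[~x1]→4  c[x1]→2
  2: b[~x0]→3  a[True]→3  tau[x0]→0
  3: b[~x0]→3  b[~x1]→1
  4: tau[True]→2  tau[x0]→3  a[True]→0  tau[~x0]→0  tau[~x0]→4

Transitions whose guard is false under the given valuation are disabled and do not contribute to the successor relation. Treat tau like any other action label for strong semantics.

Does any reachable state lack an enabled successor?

R = {0,1,2,3}
  0: b→1  c→1  [2 exit(s)]
  1: c→2  [1 exit(s)]
  2: a→3  b→3  [2 exit(s)]
  3: b→3  [1 exit(s)]

Answer: DEADLOCK-FREE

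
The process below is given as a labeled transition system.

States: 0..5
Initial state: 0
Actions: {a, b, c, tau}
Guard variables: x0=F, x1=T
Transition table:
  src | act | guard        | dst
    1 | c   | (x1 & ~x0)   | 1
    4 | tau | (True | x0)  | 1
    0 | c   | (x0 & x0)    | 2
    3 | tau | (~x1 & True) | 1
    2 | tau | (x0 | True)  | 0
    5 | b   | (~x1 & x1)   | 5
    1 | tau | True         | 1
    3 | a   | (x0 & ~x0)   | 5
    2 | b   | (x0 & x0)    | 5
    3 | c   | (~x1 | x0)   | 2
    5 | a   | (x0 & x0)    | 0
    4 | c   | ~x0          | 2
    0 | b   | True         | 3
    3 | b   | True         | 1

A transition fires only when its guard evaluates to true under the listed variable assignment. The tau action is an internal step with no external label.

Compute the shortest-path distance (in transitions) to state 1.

Layered search for 1:
  L0 = {0}
  L1 = {3}
  L2 = {1}
1 enters at depth 2; path b·b

Answer: 2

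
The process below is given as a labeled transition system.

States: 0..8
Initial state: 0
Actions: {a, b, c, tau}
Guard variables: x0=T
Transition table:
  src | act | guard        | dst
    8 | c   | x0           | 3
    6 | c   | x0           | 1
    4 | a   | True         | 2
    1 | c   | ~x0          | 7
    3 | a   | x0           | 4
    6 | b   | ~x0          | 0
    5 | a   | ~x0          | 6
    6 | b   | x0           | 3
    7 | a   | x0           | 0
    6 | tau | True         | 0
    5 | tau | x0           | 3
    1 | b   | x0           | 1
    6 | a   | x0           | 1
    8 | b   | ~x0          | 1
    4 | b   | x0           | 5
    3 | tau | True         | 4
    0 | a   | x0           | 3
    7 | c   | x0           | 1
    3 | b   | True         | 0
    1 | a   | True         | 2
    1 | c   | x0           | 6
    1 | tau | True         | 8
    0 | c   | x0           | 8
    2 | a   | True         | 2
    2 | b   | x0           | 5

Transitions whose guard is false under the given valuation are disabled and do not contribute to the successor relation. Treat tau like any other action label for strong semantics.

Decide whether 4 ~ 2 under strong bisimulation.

Answer: BISIMILAR

Trace:
Compute ~ classes (split until stable):
  P[0] = {{0,1,2,3,4,5,6,7,8}}
  P[1] = {{0,7},{1,6},{2,4},{3},{5},{8}}
  P[2] = {{0},{1},{2,4},{3},{5},{6},{7},{8}}
stable after 3 split(s): 8 block(s)
4∈{2,4}, 2∈{2,4}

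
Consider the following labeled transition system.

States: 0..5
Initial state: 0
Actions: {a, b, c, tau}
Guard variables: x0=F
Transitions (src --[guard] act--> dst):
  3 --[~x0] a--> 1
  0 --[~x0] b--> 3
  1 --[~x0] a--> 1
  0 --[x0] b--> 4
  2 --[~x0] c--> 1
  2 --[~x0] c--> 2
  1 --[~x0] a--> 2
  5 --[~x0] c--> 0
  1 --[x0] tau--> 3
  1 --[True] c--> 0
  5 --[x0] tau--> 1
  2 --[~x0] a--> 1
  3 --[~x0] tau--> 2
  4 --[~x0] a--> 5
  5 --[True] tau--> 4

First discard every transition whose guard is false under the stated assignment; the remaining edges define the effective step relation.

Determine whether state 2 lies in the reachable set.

12 transition(s) survive guard evaluation.
depth 0: {0}
depth 1: {3}  now seen {0,3}
depth 2: {1,2}  now seen {0,1,2,3}
Reachable = {0,1,2,3}
trace reaching 2: b·tau

Answer: REACHABLE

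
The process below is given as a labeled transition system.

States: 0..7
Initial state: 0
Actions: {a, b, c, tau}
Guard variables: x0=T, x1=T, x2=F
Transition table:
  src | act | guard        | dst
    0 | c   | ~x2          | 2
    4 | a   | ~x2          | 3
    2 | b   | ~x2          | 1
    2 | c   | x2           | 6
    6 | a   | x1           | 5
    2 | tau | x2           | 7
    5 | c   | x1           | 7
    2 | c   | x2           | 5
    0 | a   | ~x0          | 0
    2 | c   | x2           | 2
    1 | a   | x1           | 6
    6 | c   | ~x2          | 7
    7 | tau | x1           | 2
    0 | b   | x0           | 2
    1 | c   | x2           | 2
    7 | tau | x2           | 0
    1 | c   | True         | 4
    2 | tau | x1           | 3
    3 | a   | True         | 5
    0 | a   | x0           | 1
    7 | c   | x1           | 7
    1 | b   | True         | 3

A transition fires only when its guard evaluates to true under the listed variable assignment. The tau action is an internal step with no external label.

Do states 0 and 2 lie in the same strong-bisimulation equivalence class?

Bisimulation quotient by refinement:
  π0 = {{0,1,2,3,4,5,6,7}}
  π1 = {{0,1},{2},{3,4},{5},{6},{7}}
  π2 = {{0},{1},{2},{3},{4},{5},{6},{7}}
stable after 3 split(s): 8 block(s)
class of 0: {0}; class of 2: {2}

Answer: NOT BISIMILAR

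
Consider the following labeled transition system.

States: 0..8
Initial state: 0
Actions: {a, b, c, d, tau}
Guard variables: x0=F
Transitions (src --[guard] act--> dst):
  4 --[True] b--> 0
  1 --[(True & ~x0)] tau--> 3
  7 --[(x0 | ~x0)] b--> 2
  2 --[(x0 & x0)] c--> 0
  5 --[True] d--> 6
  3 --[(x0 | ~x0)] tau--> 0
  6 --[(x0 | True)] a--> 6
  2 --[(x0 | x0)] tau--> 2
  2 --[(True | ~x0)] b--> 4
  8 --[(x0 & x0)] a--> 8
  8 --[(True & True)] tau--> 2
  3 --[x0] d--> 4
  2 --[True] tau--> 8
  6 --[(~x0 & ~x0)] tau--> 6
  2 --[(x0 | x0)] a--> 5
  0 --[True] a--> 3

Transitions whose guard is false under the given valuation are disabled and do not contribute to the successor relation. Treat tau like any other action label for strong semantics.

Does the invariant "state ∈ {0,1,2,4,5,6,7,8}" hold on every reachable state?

Inv-set: {0,1,2,4,5,6,7,8}
Reach set: {0,3}
  0: ok
  3: VIOLATES
witness against invariant: a → 3

Answer: INVARIANT VIOLATED at state 3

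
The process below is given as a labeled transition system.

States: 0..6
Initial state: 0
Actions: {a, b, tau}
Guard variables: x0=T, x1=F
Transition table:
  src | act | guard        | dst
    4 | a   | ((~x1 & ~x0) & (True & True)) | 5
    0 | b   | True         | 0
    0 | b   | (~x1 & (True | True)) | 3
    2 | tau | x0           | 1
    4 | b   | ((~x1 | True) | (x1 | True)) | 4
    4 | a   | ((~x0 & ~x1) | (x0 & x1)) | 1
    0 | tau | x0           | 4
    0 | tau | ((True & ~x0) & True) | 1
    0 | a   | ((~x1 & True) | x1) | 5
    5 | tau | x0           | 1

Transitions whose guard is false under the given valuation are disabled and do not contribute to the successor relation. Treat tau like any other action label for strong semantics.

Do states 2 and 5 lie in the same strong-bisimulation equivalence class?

Refine partition for ~:
  round 0: {{0,1,2,3,4,5,6}}
  round 1: {{0},{1,3,6},{2,5},{4}}
4 equivalence class(es) (converged in 2)
2∈{2,5}, 5∈{2,5}

Answer: BISIMILAR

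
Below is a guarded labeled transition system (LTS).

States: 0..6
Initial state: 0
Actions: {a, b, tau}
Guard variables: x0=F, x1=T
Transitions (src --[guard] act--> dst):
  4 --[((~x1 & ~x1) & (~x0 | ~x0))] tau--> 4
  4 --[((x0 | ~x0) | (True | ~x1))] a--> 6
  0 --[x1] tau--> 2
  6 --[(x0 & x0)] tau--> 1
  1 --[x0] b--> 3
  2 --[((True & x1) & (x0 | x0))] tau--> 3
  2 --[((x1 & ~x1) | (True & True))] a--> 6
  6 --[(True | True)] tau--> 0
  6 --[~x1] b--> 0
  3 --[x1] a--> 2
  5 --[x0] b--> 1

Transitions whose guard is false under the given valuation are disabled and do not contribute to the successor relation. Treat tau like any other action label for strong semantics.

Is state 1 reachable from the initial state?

After dropping false guards: 5 live edges.
L0 = {0}
L1 = {2}  total {0,2}
L2 = {6}  total {0,2,6}
Reachable = {0,2,6}

Answer: UNREACHABLE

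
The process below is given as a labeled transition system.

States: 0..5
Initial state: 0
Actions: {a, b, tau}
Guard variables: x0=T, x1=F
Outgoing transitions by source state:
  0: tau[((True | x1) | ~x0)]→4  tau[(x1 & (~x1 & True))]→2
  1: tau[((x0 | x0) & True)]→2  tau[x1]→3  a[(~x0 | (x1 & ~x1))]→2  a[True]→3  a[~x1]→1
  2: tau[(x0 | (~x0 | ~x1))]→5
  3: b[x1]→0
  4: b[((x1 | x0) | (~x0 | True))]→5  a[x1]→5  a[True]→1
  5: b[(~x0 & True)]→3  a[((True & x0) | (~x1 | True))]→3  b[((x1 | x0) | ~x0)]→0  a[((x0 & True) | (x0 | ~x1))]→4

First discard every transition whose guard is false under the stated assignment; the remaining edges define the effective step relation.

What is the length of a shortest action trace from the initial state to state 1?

Answer: 2

Working:
Layered search for 1:
  depth 0: {0}
  depth 1: {4}
  depth 2: {1,5}
1 enters at depth 2; path tau·a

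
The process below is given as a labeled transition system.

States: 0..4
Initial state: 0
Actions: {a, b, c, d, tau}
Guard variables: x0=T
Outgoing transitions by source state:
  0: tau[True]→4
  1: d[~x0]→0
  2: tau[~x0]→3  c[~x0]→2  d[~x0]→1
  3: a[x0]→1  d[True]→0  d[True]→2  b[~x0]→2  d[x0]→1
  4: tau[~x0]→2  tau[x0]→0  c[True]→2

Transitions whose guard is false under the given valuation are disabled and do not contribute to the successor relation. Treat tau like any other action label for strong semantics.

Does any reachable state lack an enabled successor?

Reachable = {0,2,4}
  0: tau→4  [1 out]
  2: ∅  [STUCK]
  4: c→2  tau→0  [2 out]
trace reaching 2: tau·c

Answer: DEADLOCK at state 2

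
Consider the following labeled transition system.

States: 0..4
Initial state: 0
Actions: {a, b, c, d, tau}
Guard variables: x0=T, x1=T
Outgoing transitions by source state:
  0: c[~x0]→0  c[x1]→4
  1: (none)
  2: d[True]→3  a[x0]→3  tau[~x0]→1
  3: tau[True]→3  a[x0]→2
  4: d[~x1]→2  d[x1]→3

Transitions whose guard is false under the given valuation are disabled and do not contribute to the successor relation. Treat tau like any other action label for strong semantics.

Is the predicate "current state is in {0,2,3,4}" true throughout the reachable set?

Allowed set {0,2,3,4}
R = {0,2,3,4}
  0: ok
  2: ok
  3: ok
  4: ok

Answer: INVARIANT HOLDS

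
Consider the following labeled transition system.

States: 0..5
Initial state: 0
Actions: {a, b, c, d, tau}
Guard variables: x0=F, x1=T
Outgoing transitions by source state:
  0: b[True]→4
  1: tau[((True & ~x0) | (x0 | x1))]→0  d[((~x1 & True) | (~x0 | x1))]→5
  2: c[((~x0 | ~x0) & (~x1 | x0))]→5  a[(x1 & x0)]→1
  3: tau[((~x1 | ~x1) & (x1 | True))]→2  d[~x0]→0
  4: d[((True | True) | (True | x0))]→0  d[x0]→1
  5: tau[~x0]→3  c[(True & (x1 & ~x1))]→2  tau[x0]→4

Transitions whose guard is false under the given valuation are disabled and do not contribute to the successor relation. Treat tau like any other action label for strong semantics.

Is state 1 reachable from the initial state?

Answer: UNREACHABLE

Trace:
Guard filter leaves 6 enabled edge(s).
Layer 0: {0}
Layer 1: {4}  now seen {0,4}
R = {0,4}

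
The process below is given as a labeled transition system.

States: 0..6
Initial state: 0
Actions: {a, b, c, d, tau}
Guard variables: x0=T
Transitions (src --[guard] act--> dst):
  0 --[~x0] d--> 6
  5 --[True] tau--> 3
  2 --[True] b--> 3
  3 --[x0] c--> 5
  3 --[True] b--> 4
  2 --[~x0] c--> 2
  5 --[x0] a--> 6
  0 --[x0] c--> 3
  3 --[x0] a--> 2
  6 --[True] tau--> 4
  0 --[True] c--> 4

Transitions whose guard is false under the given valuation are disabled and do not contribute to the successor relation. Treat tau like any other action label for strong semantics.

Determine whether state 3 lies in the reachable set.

9 transition(s) survive guard evaluation.
depth 0: {0}
depth 1: {3,4}  cumulative {0,3,4}
depth 2: {2,5}  cumulative {0,2,3,4,5}
depth 3: {6}  cumulative {0,2,3,4,5,6}
R = {0,2,3,4,5,6}
Path to 3: c

Answer: REACHABLE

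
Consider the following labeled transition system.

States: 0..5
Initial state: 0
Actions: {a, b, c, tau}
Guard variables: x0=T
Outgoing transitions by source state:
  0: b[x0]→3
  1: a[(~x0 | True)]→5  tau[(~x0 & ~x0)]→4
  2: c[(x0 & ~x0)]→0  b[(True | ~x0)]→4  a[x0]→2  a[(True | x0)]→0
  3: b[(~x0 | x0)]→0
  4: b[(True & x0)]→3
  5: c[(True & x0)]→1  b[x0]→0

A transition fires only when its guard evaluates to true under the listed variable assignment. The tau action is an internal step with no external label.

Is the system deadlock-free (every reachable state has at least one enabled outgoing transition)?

Reach set: {0,3}
  0: b→3  [1 out]
  3: b→0  [1 out]

Answer: DEADLOCK-FREE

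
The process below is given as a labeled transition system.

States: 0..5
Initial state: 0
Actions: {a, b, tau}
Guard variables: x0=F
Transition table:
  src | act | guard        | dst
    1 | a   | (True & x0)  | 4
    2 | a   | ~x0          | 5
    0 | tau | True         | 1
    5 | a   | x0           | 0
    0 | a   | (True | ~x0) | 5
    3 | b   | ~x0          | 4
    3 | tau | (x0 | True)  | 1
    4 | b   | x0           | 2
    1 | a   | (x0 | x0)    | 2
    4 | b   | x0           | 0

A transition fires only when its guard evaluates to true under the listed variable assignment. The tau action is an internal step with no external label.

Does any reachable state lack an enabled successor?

Answer: DEADLOCK at state 1

Trace:
R = {0,1,5}
  0: a→5  tau→1  [2 out]
  1: ∅  [deadlock]
  5: ∅  [deadlock]
witness 1: tau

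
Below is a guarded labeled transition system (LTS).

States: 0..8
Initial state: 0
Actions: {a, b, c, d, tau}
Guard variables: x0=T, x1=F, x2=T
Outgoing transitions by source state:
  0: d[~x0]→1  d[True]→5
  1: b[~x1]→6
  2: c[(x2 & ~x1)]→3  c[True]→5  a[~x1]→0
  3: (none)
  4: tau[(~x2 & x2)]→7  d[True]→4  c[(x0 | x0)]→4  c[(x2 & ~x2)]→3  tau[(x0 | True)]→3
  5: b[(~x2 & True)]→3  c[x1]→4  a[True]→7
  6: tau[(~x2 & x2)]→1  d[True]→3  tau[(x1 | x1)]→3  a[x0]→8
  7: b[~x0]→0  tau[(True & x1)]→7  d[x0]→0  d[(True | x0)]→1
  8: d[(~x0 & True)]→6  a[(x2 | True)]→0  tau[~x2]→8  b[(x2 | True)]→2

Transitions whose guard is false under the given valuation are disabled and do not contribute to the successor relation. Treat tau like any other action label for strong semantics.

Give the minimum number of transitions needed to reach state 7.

Breadth-first toward 7:
  L0 = {0}
  L1 = {5}
  L2 = {7}
first hit 7 at d=2 via d·a

Answer: 2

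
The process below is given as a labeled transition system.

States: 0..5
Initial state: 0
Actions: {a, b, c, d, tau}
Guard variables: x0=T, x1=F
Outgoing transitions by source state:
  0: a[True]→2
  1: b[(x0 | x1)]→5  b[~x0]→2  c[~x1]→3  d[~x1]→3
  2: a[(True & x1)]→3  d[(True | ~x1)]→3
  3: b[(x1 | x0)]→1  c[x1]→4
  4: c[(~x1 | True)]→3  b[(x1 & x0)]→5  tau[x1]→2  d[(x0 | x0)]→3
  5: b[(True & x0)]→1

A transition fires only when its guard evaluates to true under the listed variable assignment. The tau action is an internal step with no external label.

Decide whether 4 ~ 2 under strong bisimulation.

Refine partition for ~:
  P[0] = {{0,1,2,3,4,5}}
  P[1] = {{0},{1},{2},{3,5},{4}}
stable after 2 split(s): 5 block(s)
4∈{4}, 2∈{2}

Answer: NOT BISIMILAR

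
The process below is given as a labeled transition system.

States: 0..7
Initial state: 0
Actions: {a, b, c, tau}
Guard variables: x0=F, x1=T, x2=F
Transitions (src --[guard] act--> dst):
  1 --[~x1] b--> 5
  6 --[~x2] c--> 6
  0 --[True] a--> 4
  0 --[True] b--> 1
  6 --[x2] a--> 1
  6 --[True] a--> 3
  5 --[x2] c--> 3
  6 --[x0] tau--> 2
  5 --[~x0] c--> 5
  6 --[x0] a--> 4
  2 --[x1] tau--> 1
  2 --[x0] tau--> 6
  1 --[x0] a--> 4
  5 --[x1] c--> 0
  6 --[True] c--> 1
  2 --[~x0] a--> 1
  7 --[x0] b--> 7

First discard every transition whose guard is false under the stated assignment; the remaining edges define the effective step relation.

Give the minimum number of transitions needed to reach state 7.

Layered search for 7:
  Layer 0: {0}
  Layer 1: {1,4}
7 never appears.

Answer: UNREACHABLE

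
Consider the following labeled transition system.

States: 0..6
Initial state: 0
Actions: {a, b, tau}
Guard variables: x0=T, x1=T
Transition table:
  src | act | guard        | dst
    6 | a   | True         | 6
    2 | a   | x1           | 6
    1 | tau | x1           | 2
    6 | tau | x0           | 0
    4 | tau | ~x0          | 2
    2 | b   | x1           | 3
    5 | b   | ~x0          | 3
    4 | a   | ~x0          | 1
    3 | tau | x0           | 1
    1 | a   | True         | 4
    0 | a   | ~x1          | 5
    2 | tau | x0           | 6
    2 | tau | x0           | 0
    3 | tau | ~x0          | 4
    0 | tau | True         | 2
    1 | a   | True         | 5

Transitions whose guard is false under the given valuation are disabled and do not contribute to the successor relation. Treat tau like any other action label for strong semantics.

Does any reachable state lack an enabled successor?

Answer: DEADLOCK at state 4

Analysis:
Reach set: {0,1,2,3,4,5,6}
  0: tau→2  [deg 1]
  1: a→4  a→5  tau→2  [deg 3]
  2: a→6  b→3  tau→0  tau→6  [deg 4]
  3: tau→1  [deg 1]
  4: ∅  [deadlock]
  5: ∅  [deadlock]
  6: a→6  tau→0  [deg 2]
trace reaching 4: tau·b·tau·a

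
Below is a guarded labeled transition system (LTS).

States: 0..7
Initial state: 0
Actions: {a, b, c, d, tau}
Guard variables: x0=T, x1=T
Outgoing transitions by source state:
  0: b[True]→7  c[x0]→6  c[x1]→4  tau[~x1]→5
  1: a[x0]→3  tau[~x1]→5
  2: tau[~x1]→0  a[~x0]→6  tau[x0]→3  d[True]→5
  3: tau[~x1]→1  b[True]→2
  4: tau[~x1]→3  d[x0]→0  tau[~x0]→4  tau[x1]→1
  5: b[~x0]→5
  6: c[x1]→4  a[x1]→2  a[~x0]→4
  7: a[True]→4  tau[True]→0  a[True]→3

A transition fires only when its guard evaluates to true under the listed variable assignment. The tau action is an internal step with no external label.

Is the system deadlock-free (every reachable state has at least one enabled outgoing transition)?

R = {0,1,2,3,4,5,6,7}
  0: b→7  c→4  c→6  [3 exit(s)]
  1: a→3  [1 exit(s)]
  2: d→5  tau→3  [2 exit(s)]
  3: b→2  [1 exit(s)]
  4: d→0  tau→1  [2 exit(s)]
  5: ∅  [no exit]
  6: a→2  c→4  [2 exit(s)]
  7: a→3  a→4  tau→0  [3 exit(s)]
trace reaching 5: c·a·d

Answer: DEADLOCK at state 5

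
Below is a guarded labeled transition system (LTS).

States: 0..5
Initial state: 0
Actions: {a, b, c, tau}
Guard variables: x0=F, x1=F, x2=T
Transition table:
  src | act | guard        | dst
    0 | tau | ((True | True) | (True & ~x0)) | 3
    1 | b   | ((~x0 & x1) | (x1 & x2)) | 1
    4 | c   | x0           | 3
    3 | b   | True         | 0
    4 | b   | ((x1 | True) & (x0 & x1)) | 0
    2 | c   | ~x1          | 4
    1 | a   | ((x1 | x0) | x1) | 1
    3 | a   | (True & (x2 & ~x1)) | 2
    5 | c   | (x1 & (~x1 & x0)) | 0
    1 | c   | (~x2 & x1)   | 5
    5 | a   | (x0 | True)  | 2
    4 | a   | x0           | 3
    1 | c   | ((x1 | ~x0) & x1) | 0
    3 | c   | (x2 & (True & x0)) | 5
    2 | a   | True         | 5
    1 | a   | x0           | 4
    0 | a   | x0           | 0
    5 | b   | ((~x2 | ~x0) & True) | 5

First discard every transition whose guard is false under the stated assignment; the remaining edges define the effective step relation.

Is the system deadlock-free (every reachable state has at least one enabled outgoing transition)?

Answer: DEADLOCK at state 4

Analysis:
R = {0,2,3,4,5}
  0: tau→3  [1 out]
  2: a→5  c→4  [2 out]
  3: a→2  b→0  [2 out]
  4: ∅  [STUCK]
  5: a→2  b→5  [2 out]
trace reaching 4: tau·a·c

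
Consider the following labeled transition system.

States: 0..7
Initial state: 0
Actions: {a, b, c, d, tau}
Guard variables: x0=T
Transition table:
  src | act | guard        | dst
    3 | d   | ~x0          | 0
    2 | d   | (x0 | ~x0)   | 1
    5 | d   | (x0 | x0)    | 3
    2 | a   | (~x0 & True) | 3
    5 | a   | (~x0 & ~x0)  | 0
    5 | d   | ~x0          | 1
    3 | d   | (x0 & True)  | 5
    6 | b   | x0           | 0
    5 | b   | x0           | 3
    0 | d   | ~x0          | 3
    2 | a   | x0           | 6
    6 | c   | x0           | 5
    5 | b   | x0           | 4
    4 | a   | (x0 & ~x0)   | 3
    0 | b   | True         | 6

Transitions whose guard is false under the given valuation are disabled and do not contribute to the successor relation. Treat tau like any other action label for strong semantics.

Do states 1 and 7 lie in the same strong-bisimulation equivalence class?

Answer: BISIMILAR

Analysis:
Refine partition for ~:
  P[0] = {{0,1,2,3,4,5,6,7}}
  P[1] = {{0},{1,4,7},{2},{3},{5},{6}}
stable after 2 split(s): 6 block(s)
1∈{1,4,7}, 7∈{1,4,7}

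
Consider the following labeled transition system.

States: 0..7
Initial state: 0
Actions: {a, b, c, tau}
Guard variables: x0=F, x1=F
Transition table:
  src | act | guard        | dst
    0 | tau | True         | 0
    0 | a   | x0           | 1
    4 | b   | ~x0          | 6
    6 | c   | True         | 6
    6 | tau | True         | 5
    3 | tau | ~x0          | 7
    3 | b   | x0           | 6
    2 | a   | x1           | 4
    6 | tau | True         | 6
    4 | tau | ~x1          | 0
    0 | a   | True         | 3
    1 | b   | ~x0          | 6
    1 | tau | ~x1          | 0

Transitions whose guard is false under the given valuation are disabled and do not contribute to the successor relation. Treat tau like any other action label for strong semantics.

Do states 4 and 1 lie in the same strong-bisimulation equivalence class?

Answer: BISIMILAR

Trace:
Bisimulation quotient by refinement:
  P[0] = {{0,1,2,3,4,5,6,7}}
  P[1] = {{0},{1,4},{2,5,7},{3},{6}}
5 equivalence class(es) (converged in 2)
class of 4: {1,4}; class of 1: {1,4}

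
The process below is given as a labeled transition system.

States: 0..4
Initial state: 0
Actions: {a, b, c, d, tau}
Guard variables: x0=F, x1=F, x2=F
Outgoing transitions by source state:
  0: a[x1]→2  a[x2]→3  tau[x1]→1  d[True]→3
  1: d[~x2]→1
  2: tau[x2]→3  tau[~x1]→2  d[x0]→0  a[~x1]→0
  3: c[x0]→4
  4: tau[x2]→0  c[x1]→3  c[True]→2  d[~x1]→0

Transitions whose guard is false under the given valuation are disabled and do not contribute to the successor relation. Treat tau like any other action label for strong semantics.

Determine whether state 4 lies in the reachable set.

6 transition(s) survive guard evaluation.
depth 0: {0}
depth 1: {3}  cumulative {0,3}
R = {0,3}

Answer: UNREACHABLE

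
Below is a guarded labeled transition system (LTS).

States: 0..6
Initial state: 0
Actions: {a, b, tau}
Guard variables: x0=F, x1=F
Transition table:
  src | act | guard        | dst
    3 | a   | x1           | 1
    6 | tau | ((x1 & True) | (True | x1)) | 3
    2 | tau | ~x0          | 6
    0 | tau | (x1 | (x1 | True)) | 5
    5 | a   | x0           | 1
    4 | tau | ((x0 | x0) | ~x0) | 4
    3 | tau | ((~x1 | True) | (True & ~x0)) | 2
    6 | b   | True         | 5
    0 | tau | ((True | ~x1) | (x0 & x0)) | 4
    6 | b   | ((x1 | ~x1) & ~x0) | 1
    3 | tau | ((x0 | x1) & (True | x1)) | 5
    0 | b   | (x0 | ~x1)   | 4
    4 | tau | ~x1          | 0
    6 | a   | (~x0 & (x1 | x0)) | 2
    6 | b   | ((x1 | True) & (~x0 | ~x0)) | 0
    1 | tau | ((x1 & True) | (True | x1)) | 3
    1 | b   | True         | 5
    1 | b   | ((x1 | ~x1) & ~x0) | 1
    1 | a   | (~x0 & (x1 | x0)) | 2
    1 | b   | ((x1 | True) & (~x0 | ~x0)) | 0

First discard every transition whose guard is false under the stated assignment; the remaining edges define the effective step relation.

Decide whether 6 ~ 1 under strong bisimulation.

Refine partition for ~:
  P[0] = {{0,1,2,3,4,5,6}}
  P[1] = {{0,1,6},{2,3,4},{5}}
  P[2] = {{0},{1,6},{2},{3},{4},{5}}
stable after 3 split(s): 6 block(s)
6∈{1,6}, 1∈{1,6}

Answer: BISIMILAR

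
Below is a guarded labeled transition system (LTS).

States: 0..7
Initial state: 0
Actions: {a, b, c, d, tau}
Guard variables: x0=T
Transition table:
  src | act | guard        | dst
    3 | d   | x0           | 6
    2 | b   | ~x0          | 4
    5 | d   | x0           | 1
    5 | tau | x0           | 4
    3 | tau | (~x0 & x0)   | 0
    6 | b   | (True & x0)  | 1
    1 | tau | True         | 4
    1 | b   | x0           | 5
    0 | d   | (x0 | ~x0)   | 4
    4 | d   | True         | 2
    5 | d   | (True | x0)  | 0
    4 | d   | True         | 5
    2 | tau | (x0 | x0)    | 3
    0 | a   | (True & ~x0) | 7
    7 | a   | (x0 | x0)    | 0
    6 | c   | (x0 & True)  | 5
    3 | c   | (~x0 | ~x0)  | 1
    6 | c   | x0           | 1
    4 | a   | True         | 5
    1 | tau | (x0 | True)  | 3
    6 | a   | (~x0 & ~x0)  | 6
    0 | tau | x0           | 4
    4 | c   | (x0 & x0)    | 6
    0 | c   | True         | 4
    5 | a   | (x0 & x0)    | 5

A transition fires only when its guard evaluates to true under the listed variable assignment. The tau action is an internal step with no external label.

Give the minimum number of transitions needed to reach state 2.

BFS to 2:
  depth 0: {0}
  depth 1: {4}
  depth 2: {2,5,6}
2 enters at depth 2; path c·d

Answer: 2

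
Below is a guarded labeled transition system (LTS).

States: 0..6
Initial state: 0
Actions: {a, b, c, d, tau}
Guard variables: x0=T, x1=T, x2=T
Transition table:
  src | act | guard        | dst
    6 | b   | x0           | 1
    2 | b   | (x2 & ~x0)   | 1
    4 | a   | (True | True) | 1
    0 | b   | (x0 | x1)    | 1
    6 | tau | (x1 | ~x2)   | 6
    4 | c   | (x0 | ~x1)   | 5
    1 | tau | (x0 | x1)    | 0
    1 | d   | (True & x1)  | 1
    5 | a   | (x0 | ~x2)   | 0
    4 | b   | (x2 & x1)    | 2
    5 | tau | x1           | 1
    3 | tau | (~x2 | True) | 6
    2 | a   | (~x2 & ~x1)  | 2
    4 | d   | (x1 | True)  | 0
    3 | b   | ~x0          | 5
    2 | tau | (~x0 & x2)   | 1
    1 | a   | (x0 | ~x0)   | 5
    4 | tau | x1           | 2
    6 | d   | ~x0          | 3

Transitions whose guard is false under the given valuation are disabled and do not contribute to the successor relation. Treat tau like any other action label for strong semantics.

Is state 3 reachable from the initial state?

After dropping false guards: 14 live edges.
depth 0: {0}
depth 1: {1}  now seen {0,1}
depth 2: {5}  now seen {0,1,5}
R = {0,1,5}

Answer: UNREACHABLE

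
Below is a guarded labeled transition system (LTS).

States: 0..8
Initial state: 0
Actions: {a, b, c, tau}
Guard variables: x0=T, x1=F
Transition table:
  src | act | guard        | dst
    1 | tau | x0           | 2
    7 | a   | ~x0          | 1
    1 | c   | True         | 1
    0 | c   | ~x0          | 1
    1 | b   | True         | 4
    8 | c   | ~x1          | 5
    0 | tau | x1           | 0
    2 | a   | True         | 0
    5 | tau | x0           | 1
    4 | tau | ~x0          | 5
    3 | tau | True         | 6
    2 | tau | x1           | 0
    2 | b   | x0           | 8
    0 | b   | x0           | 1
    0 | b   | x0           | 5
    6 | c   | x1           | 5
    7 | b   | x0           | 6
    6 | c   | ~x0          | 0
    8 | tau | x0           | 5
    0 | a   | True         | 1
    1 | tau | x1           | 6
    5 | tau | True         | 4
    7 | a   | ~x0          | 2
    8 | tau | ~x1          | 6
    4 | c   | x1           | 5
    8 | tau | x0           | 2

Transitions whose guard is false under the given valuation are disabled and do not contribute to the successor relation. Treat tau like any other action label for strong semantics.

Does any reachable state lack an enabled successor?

Answer: DEADLOCK at state 4

Analysis:
R = {0,1,2,4,5,6,8}
  0: a→1  b→1  b→5  [3 exit(s)]
  1: b→4  c→1  tau→2  [3 exit(s)]
  2: a→0  b→8  [2 exit(s)]
  4: ∅  [STUCK]
  5: tau→1  tau→4  [2 exit(s)]
  6: ∅  [STUCK]
  8: c→5  tau→2  tau→5  tau→6  [4 exit(s)]
trace reaching 4: b·b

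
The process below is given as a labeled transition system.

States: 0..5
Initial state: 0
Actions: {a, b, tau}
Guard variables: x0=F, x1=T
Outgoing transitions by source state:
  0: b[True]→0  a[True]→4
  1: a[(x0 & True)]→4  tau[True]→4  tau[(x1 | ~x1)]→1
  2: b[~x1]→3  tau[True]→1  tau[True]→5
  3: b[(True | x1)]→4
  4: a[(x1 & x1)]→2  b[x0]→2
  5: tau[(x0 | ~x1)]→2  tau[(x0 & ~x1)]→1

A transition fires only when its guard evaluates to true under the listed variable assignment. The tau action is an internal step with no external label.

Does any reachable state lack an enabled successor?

Answer: DEADLOCK at state 5

Trace:
R = {0,1,2,4,5}
  0: a→4  b→0  [2 out]
  1: tau→1  tau→4  [2 out]
  2: tau→1  tau→5  [2 out]
  4: a→2  [1 out]
  5: ∅  [no exit]
Path to 5: a·a·tau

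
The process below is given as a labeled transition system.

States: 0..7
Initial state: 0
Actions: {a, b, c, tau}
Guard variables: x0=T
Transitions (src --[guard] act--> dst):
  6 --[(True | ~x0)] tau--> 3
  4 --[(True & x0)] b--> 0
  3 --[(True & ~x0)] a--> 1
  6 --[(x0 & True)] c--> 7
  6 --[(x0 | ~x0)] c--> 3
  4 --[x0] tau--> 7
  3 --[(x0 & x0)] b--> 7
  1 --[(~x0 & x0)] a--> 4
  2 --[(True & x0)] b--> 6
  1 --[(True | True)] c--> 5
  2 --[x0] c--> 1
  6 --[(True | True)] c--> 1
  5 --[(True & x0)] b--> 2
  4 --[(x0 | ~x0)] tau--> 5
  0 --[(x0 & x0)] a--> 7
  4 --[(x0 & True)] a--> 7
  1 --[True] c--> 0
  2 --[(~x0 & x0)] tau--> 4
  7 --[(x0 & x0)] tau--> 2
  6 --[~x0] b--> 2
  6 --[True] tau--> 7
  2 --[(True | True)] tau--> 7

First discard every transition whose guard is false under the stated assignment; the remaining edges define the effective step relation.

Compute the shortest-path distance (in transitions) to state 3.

Breadth-first toward 3:
  Layer 0: {0}
  Layer 1: {7}
  Layer 2: {2}
  Layer 3: {1,6}
  Layer 4: {3,5}
first hit 3 at d=4 via a·tau·b·c

Answer: 4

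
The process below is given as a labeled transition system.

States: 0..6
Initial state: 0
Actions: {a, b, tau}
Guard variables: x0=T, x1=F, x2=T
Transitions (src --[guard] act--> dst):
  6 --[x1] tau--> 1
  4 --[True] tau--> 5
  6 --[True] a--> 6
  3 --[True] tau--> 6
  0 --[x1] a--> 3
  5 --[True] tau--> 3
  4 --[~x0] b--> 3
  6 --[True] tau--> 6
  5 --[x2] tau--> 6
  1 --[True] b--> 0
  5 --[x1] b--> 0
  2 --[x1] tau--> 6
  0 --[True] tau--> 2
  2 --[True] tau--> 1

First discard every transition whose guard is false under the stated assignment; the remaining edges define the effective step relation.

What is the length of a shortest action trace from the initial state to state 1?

Answer: 2

Trace:
Breadth-first toward 1:
  Layer 0: {0}
  Layer 1: {2}
  Layer 2: {1}
1 enters at depth 2; path tau·tau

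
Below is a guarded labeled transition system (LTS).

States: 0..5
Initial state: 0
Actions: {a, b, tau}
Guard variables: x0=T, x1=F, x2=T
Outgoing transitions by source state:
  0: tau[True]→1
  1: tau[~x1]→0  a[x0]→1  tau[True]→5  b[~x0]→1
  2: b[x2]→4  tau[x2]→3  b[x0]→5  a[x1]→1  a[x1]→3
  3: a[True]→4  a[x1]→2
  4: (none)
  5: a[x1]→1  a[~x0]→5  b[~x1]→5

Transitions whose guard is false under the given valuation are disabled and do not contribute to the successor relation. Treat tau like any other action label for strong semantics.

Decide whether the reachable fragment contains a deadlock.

Answer: DEADLOCK-FREE

Analysis:
Reachable = {0,1,5}
  0: tau→1  [1 exit(s)]
  1: a→1  tau→0  tau→5  [3 exit(s)]
  5: b→5  [1 exit(s)]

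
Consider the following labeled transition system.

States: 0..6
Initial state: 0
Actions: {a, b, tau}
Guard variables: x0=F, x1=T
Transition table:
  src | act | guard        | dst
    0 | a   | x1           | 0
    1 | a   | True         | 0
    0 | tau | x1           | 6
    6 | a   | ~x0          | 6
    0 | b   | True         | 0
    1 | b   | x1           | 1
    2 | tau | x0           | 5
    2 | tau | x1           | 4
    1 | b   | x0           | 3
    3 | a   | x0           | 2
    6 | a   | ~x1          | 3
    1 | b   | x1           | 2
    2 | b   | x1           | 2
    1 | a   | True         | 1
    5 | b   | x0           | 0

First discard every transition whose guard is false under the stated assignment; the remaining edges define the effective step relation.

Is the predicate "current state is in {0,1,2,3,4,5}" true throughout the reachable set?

Inv-set: {0,1,2,3,4,5}
R = {0,6}
  0: safe
  6: VIOLATES
counterexample path to 6: tau

Answer: INVARIANT VIOLATED at state 6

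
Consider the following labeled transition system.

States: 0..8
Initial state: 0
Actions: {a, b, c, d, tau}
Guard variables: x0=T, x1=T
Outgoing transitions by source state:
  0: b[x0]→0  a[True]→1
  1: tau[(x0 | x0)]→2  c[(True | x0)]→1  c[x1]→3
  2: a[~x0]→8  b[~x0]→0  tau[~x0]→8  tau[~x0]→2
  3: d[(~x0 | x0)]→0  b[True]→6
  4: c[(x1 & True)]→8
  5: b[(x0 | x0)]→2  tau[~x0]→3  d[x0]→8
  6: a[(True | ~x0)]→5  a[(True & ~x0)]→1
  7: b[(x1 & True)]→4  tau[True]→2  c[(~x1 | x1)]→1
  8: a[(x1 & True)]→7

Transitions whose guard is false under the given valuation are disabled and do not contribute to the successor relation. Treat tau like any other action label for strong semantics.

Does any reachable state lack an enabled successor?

Reachable = {0,1,2,3,4,5,6,7,8}
  0: a→1  b→0  [deg 2]
  1: c→1  c→3  tau→2  [deg 3]
  2: ∅  [STUCK]
  3: b→6  d→0  [deg 2]
  4: c→8  [deg 1]
  5: b→2  d→8  [deg 2]
  6: a→5  [deg 1]
  7: b→4  c→1  tau→2  [deg 3]
  8: a→7  [deg 1]
Path to 2: a·tau

Answer: DEADLOCK at state 2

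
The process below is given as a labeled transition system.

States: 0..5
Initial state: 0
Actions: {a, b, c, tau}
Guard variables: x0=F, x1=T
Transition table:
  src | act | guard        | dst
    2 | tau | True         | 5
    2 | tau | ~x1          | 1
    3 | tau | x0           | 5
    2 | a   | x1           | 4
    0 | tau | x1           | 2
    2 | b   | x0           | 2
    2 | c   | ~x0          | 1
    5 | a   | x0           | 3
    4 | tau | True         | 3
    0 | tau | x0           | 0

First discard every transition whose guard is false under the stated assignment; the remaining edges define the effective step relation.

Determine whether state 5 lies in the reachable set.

5 transition(s) survive guard evaluation.
L0 = {0}
L1 = {2}  total {0,2}
L2 = {1,4,5}  total {0,1,2,4,5}
L3 = {3}  total {0,1,2,3,4,5}
Reach set: {0,1,2,3,4,5}
witness 5: tau·tau

Answer: REACHABLE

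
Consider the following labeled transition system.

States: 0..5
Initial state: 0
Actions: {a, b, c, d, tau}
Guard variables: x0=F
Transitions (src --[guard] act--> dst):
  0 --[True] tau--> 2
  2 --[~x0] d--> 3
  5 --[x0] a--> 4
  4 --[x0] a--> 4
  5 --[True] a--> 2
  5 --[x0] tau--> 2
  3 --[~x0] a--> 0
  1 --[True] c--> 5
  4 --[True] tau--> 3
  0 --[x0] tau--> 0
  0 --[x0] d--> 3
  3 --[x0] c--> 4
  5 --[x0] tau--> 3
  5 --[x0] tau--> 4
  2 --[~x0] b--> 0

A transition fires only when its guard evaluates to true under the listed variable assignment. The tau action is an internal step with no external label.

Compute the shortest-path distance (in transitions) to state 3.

Layered search for 3:
  L0 = {0}
  L1 = {2}
  L2 = {3}
depth(3)=2, e.g. tau·d

Answer: 2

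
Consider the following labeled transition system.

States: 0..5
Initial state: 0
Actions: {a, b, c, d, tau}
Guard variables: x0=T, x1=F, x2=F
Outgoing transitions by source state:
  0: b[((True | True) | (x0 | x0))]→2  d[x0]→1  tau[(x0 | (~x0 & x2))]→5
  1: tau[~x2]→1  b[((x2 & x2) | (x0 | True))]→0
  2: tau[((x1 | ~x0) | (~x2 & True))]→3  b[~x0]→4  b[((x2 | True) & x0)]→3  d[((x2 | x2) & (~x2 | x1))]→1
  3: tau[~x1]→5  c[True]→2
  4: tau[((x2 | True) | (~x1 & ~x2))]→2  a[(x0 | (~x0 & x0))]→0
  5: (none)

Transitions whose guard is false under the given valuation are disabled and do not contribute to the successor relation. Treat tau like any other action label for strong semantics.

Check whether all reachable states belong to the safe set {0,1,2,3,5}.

Answer: INVARIANT HOLDS

Trace:
Allowed set {0,1,2,3,5}
Reach set: {0,1,2,3,5}
  0: ok
  1: ok
  2: ok
  3: ok
  5: ok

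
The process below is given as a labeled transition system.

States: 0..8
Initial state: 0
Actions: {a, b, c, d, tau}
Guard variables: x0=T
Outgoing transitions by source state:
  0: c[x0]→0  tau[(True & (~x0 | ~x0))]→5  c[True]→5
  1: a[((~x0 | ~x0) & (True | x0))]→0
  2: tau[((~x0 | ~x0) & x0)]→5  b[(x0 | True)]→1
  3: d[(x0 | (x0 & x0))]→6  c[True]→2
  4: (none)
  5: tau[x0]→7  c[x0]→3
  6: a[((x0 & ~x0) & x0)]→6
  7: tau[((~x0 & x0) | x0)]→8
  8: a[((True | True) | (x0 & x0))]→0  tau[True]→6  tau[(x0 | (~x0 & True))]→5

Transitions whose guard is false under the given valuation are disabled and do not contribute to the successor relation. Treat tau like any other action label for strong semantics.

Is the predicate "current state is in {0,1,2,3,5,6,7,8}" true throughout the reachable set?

Answer: INVARIANT HOLDS

Trace:
Allowed set {0,1,2,3,5,6,7,8}
R = {0,1,2,3,5,6,7,8}
  0: safe
  1: safe
  2: safe
  3: safe
  5: safe
  6: safe
  7: safe
  8: safe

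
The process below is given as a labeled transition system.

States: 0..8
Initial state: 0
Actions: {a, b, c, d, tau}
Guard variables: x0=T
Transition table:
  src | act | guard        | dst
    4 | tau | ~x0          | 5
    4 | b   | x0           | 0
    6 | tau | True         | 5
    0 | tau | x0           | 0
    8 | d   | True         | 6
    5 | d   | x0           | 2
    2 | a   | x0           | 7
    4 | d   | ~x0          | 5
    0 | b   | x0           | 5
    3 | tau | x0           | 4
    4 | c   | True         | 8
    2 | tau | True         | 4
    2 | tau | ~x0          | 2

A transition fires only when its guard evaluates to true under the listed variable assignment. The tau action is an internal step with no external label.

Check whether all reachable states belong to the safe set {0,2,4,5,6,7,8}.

Inv-set: {0,2,4,5,6,7,8}
R = {0,2,4,5,6,7,8}
  0: safe
  2: safe
  4: safe
  5: safe
  6: safe
  7: safe
  8: safe

Answer: INVARIANT HOLDS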